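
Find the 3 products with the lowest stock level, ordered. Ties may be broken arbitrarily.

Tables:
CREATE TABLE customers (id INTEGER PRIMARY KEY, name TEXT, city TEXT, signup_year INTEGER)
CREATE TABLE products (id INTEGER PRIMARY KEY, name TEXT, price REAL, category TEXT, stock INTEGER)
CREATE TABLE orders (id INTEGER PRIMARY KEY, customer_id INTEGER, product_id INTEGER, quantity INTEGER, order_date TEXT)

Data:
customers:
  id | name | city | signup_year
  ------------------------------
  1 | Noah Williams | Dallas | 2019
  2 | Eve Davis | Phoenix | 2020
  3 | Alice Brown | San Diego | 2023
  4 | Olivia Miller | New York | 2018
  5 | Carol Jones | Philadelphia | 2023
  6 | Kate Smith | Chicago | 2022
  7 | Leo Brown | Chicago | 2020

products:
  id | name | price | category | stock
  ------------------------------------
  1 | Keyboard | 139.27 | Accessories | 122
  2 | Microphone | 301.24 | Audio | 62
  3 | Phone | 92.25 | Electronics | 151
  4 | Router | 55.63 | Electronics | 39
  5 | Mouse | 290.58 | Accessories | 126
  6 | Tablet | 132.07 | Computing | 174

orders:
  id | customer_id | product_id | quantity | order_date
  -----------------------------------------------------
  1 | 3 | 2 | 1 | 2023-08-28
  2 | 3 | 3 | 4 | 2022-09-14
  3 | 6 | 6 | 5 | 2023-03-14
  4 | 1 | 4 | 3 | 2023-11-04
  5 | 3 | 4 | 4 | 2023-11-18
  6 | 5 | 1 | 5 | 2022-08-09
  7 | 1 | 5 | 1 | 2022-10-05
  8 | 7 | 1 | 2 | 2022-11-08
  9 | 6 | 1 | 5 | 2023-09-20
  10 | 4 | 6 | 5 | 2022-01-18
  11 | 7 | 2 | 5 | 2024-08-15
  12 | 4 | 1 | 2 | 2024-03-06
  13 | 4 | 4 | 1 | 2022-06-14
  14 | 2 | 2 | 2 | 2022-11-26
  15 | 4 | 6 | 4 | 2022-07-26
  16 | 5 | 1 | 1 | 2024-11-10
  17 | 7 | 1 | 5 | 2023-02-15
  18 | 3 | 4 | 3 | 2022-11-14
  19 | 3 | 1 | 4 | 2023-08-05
SELECT name, stock FROM products ORDER BY stock ASC LIMIT 3

Execution result:
name | stock
Router | 39
Microphone | 62
Keyboard | 122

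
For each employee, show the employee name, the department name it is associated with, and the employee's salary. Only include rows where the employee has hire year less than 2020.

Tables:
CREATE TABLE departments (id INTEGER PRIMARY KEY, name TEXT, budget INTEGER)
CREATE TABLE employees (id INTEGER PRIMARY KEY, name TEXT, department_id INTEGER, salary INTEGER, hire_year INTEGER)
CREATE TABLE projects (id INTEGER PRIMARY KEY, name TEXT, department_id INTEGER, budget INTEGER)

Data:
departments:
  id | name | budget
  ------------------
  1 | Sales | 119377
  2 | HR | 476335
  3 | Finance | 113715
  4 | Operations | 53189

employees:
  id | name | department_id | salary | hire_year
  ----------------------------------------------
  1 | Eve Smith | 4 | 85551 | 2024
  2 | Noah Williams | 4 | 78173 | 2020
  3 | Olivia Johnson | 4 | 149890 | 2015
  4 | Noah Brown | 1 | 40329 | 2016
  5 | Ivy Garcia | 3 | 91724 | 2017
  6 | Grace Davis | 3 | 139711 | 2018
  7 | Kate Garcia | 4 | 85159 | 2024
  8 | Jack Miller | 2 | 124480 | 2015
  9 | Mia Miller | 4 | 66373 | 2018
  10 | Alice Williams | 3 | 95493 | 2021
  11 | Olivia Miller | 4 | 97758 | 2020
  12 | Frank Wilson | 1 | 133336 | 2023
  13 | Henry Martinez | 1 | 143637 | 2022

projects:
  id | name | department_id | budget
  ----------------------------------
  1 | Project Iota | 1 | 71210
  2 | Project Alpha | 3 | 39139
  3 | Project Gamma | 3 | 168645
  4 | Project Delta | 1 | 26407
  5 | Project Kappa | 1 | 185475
SELECT c.name, p.name AS department, c.salary FROM employees c JOIN departments p ON c.department_id = p.id WHERE c.hire_year < 2020

Execution result:
name | department | salary
Olivia Johnson | Operations | 149890
Noah Brown | Sales | 40329
Ivy Garcia | Finance | 91724
Grace Davis | Finance | 139711
Jack Miller | HR | 124480
Mia Miller | Operations | 66373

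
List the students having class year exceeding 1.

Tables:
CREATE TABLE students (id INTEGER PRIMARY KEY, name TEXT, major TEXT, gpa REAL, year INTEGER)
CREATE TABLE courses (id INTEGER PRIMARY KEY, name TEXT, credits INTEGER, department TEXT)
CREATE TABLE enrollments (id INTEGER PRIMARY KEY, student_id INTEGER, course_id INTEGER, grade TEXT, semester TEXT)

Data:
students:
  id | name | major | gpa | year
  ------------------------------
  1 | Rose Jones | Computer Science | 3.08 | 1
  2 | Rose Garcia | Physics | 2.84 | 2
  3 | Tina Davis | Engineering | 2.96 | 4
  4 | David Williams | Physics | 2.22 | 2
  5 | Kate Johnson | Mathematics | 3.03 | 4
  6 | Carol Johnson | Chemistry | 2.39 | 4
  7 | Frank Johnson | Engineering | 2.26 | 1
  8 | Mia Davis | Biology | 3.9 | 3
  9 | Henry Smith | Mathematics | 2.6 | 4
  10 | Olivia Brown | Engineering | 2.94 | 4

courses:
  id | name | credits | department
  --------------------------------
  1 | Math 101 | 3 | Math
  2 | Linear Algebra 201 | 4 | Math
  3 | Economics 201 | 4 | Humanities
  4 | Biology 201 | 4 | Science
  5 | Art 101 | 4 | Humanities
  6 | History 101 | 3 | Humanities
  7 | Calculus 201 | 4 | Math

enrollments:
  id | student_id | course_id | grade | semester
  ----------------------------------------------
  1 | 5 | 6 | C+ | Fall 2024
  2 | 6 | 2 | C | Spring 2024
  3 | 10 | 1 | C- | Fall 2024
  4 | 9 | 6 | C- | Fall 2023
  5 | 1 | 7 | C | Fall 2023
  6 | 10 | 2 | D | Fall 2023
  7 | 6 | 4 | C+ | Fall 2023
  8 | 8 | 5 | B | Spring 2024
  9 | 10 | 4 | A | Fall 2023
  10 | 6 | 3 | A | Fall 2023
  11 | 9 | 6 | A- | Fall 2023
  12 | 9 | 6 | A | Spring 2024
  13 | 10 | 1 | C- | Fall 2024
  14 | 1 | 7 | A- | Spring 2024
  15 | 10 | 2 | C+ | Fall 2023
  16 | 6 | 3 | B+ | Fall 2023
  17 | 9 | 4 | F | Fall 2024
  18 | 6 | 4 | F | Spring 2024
SELECT name, year FROM students WHERE year > 1

Execution result:
name | year
Rose Garcia | 2
Tina Davis | 4
David Williams | 2
Kate Johnson | 4
Carol Johnson | 4
Mia Davis | 3
Henry Smith | 4
Olivia Brown | 4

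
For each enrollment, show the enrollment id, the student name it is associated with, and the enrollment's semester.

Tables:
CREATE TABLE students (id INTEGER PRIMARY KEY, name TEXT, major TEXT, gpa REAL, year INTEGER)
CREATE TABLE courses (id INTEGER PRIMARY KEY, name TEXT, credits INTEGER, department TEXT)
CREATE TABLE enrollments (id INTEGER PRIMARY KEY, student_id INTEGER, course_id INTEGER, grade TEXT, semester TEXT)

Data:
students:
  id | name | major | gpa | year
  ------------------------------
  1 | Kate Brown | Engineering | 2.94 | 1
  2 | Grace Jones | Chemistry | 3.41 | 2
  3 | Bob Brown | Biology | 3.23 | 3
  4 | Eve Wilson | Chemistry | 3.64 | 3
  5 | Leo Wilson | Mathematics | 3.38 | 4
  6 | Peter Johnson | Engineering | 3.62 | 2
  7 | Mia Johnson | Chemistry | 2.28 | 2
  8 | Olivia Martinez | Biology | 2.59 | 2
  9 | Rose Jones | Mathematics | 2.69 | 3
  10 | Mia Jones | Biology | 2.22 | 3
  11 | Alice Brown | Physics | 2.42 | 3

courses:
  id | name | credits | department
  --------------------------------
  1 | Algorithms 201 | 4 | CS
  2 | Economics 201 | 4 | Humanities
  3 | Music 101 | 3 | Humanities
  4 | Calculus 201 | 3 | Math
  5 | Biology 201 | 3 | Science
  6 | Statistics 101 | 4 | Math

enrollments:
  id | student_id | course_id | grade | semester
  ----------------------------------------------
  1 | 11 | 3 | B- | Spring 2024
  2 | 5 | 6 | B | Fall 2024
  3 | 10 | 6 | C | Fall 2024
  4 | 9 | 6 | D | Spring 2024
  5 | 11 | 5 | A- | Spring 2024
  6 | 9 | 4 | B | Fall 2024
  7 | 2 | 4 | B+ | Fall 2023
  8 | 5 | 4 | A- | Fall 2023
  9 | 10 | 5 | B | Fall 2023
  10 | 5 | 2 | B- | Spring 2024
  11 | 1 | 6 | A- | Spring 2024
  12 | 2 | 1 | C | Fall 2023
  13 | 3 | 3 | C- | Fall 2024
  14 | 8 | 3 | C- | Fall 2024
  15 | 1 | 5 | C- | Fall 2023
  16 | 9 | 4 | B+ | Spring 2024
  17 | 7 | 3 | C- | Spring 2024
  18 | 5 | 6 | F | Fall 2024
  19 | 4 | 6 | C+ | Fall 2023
SELECT c.id, p.name AS student, c.semester FROM enrollments c JOIN students p ON c.student_id = p.id

Execution result:
id | student | semester
1 | Alice Brown | Spring 2024
2 | Leo Wilson | Fall 2024
3 | Mia Jones | Fall 2024
4 | Rose Jones | Spring 2024
5 | Alice Brown | Spring 2024
6 | Rose Jones | Fall 2024
7 | Grace Jones | Fall 2023
8 | Leo Wilson | Fall 2023
9 | Mia Jones | Fall 2023
10 | Leo Wilson | Spring 2024
11 | Kate Brown | Spring 2024
12 | Grace Jones | Fall 2023
13 | Bob Brown | Fall 2024
14 | Olivia Martinez | Fall 2024
15 | Kate Brown | Fall 2023
16 | Rose Jones | Spring 2024
17 | Mia Johnson | Spring 2024
18 | Leo Wilson | Fall 2024
19 | Eve Wilson | Fall 2023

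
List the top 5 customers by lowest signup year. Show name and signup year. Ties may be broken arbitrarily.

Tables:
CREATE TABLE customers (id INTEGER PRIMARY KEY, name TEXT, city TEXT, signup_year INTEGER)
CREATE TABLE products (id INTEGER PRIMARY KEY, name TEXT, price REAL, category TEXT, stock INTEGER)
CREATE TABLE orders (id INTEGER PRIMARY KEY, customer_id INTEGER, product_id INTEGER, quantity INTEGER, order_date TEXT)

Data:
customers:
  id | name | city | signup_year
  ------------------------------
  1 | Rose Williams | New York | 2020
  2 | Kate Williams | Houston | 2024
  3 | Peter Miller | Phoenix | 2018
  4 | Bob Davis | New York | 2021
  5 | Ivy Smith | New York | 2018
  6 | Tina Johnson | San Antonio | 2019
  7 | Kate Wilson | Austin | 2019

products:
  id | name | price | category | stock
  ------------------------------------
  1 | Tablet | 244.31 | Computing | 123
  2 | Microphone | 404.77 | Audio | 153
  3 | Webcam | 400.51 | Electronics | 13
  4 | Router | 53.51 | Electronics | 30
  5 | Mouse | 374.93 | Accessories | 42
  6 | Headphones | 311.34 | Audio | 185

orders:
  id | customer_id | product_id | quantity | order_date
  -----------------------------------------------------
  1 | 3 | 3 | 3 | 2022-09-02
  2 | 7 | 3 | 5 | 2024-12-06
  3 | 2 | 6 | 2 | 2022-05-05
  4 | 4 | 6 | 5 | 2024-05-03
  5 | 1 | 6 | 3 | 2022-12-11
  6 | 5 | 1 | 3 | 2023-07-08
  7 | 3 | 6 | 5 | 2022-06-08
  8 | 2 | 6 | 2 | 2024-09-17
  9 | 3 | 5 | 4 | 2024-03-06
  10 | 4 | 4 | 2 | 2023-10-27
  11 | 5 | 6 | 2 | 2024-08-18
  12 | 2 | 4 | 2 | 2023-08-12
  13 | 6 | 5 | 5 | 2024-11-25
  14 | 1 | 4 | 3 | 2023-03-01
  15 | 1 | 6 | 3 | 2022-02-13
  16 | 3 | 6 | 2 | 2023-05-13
SELECT name, signup_year FROM customers ORDER BY signup_year ASC LIMIT 5

Execution result:
name | signup_year
Peter Miller | 2018
Ivy Smith | 2018
Tina Johnson | 2019
Kate Wilson | 2019
Rose Williams | 2020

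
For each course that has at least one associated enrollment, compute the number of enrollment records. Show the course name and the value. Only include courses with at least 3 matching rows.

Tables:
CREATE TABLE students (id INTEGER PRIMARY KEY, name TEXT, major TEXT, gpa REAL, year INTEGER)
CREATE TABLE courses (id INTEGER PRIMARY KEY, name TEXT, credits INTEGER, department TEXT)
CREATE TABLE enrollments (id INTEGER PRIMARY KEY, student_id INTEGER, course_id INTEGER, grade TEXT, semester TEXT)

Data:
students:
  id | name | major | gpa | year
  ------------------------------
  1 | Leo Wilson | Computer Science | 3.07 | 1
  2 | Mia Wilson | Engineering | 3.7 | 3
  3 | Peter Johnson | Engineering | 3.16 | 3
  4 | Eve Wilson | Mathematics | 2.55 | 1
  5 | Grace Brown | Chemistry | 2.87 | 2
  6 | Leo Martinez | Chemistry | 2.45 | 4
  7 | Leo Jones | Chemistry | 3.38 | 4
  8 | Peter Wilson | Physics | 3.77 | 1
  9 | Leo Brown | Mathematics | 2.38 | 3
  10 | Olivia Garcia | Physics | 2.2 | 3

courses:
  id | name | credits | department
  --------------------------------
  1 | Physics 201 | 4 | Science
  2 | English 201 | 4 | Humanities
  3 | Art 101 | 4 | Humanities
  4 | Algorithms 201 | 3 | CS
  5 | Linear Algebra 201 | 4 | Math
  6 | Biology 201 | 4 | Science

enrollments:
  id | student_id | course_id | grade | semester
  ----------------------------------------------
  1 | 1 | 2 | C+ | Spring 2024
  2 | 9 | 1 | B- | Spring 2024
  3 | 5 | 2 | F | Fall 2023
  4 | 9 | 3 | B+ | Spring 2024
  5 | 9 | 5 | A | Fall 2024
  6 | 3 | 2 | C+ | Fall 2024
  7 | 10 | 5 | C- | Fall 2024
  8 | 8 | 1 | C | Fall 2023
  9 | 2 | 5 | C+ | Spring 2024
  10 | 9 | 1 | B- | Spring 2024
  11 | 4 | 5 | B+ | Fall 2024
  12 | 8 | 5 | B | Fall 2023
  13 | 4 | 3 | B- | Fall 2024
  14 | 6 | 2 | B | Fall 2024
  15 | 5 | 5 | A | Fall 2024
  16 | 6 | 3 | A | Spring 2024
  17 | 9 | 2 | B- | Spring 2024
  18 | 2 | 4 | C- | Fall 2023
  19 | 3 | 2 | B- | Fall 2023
SELECT p.name, COUNT(*) AS n FROM enrollments c JOIN courses p ON c.course_id = p.id GROUP BY p.id, p.name HAVING COUNT(*) >= 3

Execution result:
name | n
Physics 201 | 3
English 201 | 6
Art 101 | 3
Linear Algebra 201 | 6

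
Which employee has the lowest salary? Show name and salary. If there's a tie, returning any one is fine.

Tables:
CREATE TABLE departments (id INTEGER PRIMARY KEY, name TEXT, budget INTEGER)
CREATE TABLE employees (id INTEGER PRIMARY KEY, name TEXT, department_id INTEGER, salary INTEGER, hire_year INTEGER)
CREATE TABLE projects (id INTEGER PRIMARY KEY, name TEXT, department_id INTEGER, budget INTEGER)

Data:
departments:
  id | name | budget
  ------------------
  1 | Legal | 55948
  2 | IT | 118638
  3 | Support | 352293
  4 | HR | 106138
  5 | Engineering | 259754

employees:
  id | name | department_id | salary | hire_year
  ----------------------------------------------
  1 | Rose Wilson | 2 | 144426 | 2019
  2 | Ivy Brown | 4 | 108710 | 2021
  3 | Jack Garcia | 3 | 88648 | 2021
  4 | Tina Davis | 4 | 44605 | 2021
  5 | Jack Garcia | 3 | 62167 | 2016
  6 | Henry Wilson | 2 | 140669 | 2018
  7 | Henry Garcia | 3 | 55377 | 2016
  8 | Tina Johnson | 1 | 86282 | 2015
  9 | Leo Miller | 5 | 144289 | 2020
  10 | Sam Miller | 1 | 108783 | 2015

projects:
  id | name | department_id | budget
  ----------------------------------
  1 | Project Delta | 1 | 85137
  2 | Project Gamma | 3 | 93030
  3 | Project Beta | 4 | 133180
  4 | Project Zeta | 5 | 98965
SELECT name, salary FROM employees ORDER BY salary ASC LIMIT 1

Execution result:
name | salary
Tina Davis | 44605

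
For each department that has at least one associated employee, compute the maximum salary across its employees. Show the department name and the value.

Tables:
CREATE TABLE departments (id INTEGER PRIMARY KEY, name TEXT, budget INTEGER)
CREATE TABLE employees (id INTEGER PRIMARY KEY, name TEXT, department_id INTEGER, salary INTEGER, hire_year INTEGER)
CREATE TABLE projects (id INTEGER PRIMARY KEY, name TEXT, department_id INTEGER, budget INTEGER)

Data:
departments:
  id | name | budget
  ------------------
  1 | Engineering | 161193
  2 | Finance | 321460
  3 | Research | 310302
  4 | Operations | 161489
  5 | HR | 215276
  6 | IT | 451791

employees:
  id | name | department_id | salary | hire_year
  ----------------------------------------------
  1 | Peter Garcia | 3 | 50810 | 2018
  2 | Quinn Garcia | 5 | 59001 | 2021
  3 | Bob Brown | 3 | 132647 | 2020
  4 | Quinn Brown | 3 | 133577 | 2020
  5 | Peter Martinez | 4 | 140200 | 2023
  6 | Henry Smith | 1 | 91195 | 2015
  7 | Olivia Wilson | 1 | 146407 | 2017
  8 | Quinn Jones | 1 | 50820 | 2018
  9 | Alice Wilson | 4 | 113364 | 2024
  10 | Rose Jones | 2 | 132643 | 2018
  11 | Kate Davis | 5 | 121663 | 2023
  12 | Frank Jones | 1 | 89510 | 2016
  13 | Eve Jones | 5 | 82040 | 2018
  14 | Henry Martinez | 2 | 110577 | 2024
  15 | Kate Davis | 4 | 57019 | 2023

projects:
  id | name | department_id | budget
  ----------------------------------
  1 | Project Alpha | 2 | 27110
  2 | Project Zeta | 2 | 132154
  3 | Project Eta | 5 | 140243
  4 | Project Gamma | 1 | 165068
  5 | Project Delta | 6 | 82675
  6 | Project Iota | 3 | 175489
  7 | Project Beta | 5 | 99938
SELECT p.name, MAX(c.salary) AS max_salary FROM employees c JOIN departments p ON c.department_id = p.id GROUP BY p.id, p.name

Execution result:
name | max_salary
Engineering | 146407
Finance | 132643
Research | 133577
Operations | 140200
HR | 121663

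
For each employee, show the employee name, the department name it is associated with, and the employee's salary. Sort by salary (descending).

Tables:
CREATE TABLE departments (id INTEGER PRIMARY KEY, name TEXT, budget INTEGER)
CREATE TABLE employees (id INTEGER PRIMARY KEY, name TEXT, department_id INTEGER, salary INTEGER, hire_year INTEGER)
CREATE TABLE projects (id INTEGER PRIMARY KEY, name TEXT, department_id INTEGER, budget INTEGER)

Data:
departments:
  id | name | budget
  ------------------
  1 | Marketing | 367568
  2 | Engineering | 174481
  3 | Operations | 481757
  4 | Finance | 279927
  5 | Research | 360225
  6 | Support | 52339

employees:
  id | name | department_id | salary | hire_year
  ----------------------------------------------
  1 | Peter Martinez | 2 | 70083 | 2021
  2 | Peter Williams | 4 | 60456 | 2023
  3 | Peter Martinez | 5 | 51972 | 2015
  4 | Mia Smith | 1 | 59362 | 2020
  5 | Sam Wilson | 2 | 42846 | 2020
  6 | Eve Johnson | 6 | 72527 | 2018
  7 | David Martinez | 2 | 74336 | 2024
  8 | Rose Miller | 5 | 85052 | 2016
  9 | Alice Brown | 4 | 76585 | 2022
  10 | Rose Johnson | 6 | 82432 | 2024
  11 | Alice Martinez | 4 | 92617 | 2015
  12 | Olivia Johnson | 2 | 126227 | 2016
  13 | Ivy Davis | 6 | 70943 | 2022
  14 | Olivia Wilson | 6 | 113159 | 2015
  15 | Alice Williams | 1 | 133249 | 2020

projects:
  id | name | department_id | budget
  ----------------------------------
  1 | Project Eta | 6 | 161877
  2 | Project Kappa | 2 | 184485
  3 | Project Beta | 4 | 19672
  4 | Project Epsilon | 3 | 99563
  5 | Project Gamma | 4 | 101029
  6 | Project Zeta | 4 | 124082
SELECT c.name, p.name AS department, c.salary FROM employees c JOIN departments p ON c.department_id = p.id ORDER BY c.salary DESC

Execution result:
name | department | salary
Alice Williams | Marketing | 133249
Olivia Johnson | Engineering | 126227
Olivia Wilson | Support | 113159
Alice Martinez | Finance | 92617
Rose Miller | Research | 85052
Rose Johnson | Support | 82432
Alice Brown | Finance | 76585
David Martinez | Engineering | 74336
Eve Johnson | Support | 72527
Ivy Davis | Support | 70943
Peter Martinez | Engineering | 70083
Peter Williams | Finance | 60456
Mia Smith | Marketing | 59362
Peter Martinez | Research | 51972
Sam Wilson | Engineering | 42846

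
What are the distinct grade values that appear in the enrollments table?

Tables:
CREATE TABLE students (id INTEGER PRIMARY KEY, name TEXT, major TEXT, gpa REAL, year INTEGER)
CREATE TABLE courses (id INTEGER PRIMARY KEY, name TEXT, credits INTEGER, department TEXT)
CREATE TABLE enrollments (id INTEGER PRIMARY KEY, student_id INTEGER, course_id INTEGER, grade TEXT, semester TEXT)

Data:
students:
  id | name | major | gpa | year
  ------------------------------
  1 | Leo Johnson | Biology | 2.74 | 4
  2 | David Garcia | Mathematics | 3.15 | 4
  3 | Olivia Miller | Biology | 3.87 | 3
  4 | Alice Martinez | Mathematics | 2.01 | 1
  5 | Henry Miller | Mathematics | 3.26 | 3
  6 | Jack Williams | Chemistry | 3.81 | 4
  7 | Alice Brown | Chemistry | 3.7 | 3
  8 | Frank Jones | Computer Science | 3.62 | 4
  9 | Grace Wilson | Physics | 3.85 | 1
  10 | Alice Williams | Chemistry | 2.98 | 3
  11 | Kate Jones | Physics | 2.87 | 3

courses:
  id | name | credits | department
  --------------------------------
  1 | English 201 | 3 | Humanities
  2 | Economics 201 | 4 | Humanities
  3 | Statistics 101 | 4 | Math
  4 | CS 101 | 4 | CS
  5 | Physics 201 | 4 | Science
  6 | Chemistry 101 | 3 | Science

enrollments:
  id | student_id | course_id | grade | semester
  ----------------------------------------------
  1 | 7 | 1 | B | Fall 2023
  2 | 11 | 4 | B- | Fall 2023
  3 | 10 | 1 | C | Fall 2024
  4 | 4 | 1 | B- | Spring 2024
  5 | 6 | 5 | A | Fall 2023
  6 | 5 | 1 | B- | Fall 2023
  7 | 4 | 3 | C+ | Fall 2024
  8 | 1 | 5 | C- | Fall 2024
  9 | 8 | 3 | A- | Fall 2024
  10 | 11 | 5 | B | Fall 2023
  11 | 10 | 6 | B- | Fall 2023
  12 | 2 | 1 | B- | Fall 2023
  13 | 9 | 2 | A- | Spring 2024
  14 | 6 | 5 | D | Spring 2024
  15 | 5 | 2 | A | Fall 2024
SELECT DISTINCT grade FROM enrollments

Execution result:
grade
B
B-
C
A
C+
C-
A-
D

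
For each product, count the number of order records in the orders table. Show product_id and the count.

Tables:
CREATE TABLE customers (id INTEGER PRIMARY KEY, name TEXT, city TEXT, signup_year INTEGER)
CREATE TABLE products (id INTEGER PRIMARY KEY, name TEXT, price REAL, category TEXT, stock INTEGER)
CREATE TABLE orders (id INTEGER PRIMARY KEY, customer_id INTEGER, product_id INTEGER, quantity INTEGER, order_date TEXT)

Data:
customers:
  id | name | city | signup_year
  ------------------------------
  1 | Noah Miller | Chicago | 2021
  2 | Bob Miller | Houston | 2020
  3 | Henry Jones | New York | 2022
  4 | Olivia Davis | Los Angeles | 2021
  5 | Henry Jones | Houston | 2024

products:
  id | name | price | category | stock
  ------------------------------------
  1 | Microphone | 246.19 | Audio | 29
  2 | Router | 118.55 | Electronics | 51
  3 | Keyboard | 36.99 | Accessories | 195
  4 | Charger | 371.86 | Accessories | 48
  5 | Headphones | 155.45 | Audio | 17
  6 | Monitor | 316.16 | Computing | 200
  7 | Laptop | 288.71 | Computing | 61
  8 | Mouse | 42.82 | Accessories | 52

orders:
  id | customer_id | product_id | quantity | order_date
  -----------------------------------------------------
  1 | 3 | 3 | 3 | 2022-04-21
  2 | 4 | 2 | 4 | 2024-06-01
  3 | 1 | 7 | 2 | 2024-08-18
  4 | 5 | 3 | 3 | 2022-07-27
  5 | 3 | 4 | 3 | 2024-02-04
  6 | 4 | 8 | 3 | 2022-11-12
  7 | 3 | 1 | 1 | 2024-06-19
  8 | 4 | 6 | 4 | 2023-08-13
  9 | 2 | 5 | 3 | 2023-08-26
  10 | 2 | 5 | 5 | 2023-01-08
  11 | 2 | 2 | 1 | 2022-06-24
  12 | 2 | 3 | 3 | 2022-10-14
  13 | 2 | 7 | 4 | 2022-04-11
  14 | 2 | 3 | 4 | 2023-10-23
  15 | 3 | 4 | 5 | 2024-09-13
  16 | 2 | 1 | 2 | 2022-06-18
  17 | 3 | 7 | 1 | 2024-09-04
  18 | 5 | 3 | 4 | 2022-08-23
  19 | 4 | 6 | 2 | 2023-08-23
SELECT product_id, COUNT(*) AS order_count FROM orders GROUP BY product_id

Execution result:
product_id | order_count
1 | 2
2 | 2
3 | 5
4 | 2
5 | 2
6 | 2
7 | 3
8 | 1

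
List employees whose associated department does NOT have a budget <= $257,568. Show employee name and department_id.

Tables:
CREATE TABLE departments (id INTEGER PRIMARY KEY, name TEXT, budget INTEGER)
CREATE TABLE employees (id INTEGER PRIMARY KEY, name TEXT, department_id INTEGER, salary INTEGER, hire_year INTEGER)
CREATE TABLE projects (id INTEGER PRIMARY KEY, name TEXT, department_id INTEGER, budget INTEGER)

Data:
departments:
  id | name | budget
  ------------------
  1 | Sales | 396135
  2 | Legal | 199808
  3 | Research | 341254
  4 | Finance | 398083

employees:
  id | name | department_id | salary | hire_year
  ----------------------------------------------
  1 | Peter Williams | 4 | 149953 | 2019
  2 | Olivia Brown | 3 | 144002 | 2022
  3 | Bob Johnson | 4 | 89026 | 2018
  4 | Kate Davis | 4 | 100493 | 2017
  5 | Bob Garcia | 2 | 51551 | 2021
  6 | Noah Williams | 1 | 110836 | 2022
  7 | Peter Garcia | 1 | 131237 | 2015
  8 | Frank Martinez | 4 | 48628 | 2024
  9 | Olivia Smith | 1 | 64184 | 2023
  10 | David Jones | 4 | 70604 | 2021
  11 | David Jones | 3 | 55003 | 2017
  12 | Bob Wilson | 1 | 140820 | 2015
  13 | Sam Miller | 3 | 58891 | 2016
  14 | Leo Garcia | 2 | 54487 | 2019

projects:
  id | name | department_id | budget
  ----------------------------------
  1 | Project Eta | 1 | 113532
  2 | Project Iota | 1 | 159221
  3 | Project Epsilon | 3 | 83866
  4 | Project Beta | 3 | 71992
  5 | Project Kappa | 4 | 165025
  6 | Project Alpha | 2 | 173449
SELECT name, department_id FROM employees WHERE department_id NOT IN (SELECT id FROM departments WHERE budget <= 257568)

Execution result:
name | department_id
Peter Williams | 4
Olivia Brown | 3
Bob Johnson | 4
Kate Davis | 4
Noah Williams | 1
Peter Garcia | 1
Frank Martinez | 4
Olivia Smith | 1
David Jones | 4
David Jones | 3
Bob Wilson | 1
Sam Miller | 3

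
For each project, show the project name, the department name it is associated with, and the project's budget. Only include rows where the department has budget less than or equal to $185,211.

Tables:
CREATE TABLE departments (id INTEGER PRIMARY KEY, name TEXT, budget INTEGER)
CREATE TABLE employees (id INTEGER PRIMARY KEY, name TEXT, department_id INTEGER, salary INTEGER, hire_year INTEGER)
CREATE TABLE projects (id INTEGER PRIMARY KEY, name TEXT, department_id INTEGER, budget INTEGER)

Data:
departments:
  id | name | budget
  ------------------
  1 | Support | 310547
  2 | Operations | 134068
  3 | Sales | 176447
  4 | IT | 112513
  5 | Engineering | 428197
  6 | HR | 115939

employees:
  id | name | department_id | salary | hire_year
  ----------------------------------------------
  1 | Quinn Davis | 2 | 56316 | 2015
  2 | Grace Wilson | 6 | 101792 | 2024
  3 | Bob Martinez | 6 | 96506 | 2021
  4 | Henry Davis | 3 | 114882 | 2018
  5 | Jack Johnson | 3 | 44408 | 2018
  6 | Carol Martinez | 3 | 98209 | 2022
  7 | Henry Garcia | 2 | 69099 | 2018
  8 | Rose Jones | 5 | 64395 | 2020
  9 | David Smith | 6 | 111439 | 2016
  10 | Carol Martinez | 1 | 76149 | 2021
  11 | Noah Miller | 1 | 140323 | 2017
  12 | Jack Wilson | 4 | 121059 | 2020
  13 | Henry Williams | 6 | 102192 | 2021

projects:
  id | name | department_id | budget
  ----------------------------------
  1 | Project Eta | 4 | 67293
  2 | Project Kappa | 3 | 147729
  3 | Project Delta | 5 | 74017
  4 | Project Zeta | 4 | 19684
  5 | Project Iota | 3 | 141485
SELECT c.name, p.name AS department, c.budget FROM projects c JOIN departments p ON c.department_id = p.id WHERE p.budget <= 185211

Execution result:
name | department | budget
Project Eta | IT | 67293
Project Kappa | Sales | 147729
Project Zeta | IT | 19684
Project Iota | Sales | 141485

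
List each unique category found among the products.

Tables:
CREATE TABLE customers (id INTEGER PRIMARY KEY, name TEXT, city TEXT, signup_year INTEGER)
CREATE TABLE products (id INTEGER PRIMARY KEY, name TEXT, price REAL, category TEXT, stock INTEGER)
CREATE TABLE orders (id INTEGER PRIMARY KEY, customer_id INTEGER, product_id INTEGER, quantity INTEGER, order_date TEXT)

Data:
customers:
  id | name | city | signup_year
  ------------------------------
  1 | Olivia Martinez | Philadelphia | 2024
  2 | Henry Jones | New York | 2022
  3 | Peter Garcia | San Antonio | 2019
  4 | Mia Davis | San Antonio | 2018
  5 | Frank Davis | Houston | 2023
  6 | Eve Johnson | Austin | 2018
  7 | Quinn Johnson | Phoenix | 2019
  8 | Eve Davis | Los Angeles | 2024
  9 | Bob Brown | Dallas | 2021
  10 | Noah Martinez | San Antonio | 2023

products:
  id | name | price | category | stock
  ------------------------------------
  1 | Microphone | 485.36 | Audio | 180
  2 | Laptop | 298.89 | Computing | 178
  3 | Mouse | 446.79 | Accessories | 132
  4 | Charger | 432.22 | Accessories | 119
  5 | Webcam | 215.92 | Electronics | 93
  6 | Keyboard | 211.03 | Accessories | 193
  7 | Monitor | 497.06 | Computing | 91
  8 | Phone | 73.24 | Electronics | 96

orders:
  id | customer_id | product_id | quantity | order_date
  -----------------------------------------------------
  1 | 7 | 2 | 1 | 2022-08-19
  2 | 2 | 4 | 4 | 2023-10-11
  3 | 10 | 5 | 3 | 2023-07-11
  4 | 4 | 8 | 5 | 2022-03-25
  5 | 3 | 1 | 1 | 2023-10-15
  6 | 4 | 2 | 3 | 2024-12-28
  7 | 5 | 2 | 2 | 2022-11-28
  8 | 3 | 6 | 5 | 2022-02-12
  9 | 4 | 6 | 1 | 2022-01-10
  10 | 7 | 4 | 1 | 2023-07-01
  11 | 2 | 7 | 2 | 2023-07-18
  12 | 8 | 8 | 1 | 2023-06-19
SELECT DISTINCT category FROM products

Execution result:
category
Audio
Computing
Accessories
Electronics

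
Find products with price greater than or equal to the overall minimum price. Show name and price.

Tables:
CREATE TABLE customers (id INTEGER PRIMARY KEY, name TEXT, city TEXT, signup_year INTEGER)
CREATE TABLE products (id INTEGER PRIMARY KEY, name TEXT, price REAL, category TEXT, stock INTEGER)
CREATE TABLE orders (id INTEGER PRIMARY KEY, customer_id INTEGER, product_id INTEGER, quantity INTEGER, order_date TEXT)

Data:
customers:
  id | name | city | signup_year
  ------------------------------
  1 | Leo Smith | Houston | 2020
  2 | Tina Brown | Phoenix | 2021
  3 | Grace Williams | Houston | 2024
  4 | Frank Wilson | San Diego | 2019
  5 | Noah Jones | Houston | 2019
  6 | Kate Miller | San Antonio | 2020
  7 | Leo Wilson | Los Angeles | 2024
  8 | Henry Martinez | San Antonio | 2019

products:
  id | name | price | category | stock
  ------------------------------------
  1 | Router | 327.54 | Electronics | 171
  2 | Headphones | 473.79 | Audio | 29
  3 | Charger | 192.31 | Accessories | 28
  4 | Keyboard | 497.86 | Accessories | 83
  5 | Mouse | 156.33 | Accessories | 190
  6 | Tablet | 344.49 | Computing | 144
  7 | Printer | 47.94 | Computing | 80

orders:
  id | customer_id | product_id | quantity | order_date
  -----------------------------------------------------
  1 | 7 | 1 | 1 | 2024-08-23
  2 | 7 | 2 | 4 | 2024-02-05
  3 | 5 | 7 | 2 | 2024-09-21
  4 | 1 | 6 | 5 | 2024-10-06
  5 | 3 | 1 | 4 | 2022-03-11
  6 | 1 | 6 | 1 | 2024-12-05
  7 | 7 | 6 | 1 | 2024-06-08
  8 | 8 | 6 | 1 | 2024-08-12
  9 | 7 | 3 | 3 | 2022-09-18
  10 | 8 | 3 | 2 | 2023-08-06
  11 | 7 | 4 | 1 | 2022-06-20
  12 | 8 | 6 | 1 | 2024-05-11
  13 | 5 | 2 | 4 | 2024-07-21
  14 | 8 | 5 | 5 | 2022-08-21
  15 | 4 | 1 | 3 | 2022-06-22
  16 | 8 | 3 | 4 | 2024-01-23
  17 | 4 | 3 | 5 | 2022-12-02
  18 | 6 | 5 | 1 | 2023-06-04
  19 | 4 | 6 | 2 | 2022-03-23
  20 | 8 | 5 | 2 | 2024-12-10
SELECT name, price FROM products WHERE price >= (SELECT MIN(price) FROM products)

Execution result:
name | price
Router | 327.54
Headphones | 473.79
Charger | 192.31
Keyboard | 497.86
Mouse | 156.33
Tablet | 344.49
Printer | 47.94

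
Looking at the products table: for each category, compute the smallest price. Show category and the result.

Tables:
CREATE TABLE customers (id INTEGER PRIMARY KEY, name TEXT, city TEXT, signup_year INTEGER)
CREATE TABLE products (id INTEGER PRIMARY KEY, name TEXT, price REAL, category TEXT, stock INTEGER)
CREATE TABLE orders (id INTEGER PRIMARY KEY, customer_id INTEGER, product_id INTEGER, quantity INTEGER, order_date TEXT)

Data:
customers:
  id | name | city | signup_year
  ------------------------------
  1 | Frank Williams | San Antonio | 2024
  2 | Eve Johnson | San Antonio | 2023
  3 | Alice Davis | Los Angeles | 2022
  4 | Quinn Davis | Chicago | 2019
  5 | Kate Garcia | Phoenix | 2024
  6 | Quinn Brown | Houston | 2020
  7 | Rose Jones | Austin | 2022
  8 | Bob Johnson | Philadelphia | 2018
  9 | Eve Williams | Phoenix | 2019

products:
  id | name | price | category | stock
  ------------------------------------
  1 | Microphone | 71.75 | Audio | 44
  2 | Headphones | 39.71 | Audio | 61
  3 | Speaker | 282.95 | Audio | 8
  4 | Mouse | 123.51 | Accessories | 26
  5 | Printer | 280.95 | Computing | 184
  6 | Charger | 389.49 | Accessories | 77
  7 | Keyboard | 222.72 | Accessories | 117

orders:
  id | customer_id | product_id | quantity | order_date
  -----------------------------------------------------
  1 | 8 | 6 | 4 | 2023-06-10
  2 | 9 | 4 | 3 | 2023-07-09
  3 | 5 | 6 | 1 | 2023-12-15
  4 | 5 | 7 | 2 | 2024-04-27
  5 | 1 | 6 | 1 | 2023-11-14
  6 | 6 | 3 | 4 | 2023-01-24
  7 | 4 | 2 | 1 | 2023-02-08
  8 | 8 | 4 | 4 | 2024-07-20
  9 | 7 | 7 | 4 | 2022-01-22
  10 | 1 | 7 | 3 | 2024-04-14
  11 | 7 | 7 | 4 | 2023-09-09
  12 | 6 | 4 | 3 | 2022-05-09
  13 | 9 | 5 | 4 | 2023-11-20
SELECT category, MIN(price) AS min_price FROM products GROUP BY category

Execution result:
category | min_price
Accessories | 123.51
Audio | 39.71
Computing | 280.95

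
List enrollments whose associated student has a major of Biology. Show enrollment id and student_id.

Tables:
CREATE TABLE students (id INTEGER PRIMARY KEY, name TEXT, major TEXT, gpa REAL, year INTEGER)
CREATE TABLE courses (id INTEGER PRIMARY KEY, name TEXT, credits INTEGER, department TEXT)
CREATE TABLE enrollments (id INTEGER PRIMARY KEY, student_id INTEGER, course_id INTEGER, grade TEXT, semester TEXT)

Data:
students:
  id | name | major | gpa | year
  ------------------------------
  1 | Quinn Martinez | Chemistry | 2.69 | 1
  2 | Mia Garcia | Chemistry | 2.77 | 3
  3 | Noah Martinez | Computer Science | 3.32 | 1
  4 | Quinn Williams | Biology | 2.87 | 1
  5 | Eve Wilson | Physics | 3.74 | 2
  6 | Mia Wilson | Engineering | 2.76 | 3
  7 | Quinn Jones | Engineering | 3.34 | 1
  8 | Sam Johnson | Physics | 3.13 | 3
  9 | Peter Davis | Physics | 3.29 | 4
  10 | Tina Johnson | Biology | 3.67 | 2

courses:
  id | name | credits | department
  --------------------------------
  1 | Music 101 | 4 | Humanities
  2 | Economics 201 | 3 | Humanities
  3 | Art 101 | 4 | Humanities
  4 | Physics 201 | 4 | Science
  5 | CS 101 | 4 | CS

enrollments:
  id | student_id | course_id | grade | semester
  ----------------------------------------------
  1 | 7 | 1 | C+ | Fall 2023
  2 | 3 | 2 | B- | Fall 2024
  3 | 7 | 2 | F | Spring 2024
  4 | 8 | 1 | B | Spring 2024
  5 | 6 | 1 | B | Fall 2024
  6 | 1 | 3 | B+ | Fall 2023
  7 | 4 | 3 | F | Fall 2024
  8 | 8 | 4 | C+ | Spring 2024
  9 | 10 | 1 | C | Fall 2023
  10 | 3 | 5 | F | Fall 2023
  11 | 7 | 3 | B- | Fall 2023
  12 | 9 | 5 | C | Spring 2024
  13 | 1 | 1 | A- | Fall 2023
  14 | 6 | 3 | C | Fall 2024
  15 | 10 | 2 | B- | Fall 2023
SELECT id, student_id FROM enrollments WHERE student_id IN (SELECT id FROM students WHERE major = 'Biology')

Execution result:
id | student_id
7 | 4
9 | 10
15 | 10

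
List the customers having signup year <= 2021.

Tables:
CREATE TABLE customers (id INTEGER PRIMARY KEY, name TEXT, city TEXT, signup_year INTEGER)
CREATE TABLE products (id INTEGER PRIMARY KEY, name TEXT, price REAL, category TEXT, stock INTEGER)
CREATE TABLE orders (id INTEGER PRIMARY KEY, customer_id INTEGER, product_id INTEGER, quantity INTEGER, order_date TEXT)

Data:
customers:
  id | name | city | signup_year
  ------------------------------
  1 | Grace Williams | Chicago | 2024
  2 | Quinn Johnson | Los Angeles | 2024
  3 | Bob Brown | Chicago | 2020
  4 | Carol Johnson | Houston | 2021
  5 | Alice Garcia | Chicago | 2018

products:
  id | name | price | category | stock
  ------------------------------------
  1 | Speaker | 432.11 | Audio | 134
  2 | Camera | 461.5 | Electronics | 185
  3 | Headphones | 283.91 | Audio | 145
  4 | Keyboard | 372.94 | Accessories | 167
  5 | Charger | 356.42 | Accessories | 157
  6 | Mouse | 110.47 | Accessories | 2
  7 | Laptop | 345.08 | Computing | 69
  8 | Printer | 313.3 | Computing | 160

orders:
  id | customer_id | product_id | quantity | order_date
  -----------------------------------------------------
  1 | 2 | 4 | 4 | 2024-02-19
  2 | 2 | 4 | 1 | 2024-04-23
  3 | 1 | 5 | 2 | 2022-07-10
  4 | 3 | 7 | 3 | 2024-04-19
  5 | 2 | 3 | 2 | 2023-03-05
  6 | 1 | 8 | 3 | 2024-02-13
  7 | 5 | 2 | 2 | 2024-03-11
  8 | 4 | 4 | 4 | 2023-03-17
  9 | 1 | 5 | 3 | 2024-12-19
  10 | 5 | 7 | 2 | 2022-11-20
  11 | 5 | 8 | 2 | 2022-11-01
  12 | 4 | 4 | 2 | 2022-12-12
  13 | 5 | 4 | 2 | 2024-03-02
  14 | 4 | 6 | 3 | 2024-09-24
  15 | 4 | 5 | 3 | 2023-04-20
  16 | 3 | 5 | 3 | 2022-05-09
SELECT name, signup_year FROM customers WHERE signup_year <= 2021

Execution result:
name | signup_year
Bob Brown | 2020
Carol Johnson | 2021
Alice Garcia | 2018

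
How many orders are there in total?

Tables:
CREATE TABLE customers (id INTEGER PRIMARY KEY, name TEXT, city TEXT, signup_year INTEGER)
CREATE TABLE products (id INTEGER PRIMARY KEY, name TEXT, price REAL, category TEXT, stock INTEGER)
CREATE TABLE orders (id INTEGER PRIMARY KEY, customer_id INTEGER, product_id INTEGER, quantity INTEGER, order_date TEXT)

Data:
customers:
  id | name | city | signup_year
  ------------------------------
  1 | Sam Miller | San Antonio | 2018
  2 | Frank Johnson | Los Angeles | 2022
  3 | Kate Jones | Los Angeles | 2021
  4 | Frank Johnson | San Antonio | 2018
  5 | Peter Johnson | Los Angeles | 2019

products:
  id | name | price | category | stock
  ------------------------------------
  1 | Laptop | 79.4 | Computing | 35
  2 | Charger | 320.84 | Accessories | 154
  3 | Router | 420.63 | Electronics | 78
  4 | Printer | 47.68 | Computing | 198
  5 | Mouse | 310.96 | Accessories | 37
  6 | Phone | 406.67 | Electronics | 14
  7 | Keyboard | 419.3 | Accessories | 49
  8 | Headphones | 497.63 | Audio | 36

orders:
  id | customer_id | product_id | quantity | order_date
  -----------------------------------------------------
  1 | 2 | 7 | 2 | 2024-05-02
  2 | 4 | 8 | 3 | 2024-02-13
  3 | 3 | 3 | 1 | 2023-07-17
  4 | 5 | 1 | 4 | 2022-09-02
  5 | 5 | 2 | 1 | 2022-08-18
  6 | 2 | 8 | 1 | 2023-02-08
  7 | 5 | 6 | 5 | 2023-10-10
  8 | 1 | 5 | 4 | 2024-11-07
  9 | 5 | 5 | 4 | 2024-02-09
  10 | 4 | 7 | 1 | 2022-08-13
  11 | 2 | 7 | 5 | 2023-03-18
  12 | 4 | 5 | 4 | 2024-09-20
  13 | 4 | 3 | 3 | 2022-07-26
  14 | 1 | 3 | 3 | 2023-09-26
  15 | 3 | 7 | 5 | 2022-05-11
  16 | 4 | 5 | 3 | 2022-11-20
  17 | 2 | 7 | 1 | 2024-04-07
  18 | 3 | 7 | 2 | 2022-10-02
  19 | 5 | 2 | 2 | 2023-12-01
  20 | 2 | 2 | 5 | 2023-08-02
SELECT COUNT(*) FROM orders

Execution result:
20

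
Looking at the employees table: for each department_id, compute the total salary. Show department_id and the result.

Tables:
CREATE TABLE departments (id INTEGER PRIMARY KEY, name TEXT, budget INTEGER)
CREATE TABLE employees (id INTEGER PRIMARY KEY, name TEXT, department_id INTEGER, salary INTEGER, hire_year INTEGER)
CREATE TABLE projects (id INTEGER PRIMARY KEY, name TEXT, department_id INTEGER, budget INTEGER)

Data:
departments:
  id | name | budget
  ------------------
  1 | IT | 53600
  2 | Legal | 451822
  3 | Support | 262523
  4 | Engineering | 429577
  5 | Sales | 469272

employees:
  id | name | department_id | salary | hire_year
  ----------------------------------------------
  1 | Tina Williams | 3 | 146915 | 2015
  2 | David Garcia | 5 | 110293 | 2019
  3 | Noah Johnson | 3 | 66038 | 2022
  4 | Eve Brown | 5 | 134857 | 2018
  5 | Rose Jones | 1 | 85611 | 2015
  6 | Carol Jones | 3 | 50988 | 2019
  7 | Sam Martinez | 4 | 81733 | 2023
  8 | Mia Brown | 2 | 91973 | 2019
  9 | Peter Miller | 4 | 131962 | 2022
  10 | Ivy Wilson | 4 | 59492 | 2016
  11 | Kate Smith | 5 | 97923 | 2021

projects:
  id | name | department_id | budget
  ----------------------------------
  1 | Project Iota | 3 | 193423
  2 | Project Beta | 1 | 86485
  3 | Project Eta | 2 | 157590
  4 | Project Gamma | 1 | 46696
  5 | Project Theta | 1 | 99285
SELECT department_id, SUM(salary) AS sum_salary FROM employees GROUP BY department_id

Execution result:
department_id | sum_salary
1 | 85611
2 | 91973
3 | 263941
4 | 273187
5 | 343073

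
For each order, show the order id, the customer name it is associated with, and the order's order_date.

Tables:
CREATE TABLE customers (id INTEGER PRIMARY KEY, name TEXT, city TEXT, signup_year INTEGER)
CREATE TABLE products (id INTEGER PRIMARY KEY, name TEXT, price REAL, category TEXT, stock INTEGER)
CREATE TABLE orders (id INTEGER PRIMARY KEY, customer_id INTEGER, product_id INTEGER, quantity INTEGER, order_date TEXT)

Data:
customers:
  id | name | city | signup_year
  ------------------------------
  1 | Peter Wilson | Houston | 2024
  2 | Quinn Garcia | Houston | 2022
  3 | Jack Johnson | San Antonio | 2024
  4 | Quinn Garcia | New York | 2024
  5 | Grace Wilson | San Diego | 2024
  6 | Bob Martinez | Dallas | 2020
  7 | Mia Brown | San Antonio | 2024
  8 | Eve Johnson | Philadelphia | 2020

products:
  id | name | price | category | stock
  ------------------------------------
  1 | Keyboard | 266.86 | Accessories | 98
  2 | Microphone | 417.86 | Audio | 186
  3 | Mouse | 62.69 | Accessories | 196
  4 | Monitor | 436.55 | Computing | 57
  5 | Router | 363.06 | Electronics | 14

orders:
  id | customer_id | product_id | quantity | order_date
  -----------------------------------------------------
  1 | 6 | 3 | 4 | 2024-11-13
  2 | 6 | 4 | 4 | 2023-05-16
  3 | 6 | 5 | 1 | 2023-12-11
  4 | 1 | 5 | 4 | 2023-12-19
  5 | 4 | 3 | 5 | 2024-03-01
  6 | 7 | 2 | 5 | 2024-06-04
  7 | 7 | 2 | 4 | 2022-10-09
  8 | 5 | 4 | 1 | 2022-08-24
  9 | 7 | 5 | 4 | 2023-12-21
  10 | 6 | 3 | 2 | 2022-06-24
SELECT c.id, p.name AS customer, c.order_date FROM orders c JOIN customers p ON c.customer_id = p.id

Execution result:
id | customer | order_date
1 | Bob Martinez | 2024-11-13
2 | Bob Martinez | 2023-05-16
3 | Bob Martinez | 2023-12-11
4 | Peter Wilson | 2023-12-19
5 | Quinn Garcia | 2024-03-01
6 | Mia Brown | 2024-06-04
7 | Mia Brown | 2022-10-09
8 | Grace Wilson | 2022-08-24
9 | Mia Brown | 2023-12-21
10 | Bob Martinez | 2022-06-24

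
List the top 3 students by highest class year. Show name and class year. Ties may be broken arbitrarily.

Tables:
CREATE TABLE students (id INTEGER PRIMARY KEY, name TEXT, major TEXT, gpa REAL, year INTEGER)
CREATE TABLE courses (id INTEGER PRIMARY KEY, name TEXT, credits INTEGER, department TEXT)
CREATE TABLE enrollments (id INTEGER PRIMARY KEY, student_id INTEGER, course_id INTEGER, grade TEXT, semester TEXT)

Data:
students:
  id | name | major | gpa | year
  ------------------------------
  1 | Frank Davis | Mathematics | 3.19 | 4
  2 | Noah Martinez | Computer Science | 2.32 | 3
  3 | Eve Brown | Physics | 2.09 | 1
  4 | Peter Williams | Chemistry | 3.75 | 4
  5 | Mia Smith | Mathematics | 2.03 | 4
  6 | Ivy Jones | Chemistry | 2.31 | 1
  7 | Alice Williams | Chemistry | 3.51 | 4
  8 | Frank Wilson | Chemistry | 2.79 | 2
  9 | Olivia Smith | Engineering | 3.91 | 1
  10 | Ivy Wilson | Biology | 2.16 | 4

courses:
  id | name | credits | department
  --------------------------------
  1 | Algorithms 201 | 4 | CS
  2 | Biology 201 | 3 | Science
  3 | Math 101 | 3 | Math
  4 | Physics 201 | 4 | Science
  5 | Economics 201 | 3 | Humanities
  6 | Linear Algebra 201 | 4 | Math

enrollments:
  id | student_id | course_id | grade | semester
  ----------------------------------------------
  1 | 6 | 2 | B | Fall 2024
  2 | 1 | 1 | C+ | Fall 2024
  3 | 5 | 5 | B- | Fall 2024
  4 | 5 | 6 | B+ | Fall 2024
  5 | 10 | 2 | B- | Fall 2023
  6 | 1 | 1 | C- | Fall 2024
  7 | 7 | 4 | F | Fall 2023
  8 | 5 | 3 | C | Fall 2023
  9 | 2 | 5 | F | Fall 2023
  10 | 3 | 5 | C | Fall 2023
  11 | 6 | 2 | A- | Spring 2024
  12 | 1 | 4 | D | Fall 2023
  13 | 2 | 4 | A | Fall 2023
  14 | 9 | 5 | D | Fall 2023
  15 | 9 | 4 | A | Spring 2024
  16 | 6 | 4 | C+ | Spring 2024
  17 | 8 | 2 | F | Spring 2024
SELECT name, year FROM students ORDER BY year DESC LIMIT 3

Execution result:
name | year
Frank Davis | 4
Peter Williams | 4
Mia Smith | 4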